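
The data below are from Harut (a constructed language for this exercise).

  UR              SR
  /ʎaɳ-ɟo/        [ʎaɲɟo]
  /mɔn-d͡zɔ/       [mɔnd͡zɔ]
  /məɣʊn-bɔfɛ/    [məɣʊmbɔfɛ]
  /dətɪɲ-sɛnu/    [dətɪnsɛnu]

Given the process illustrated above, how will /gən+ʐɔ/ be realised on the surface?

The data show regressive place assimilation: /ɳ/ → [ɲ] before /ɟ/; /n/ → [m] before /b/; /ɲ/ → [n] before /s/. In each pair only place changes, matching the following consonant, while manner and voice stay constant.
No alternation appears in [mɔnd͡zɔ]: there the adjacent consonants already agree in place (/n/ and /d͡z/ are both alveolar), so this form is consistent with the same rule.
/n/ is a voiced alveolar nasal. The following trigger /ʐ/ is retroflex, so /n/ must become retroflex as well.
Changing only its place to retroflex gives [ɳ] — the voiced retroflex nasal.

[gəɳʐɔ]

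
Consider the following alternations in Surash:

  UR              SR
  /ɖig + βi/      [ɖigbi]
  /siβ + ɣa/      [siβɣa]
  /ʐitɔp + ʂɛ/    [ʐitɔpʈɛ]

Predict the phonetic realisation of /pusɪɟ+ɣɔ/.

[pusɪɟgɔ]

The data show progressive manner assimilation: /β/ → [b] after /g/; /ʂ/ → [ʈ] after /p/. In each pair only manner changes, matching the preceding consonant, while place and voice stay constant.
No alternation appears in [siβɣa]: there the adjacent consonants already agree in manner (/ɣ/ and /β/ are both fricatives), so this form is consistent with the same rule.
The rule targets /ɣ/ (voiced velar fricative), which sits after the trigger /ɟ/ (stop).
Changing only its manner to stop gives [g] — the voiced velar stop.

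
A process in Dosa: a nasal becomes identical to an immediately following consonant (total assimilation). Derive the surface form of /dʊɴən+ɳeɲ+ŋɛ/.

[dʊɴəɳɳeŋŋɛ]

/n/ is the segment targeted by the rule; it sits immediately before /ɳ/, so it assimilates completely and surfaces as [ɳ].
The same rule applies at the second boundary: /ɲ/ → [ŋ] next to /ŋ/.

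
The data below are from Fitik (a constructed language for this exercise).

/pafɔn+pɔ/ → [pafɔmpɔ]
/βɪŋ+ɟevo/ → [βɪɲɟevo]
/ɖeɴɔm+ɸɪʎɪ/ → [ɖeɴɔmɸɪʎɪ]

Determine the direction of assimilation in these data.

regressive

Comparing underlying and surface forms, /n/ → [m] is the alternation; the neighbouring /p/ is constant.
The change alveolar → bilabial matches the place of the following /p/, identifying this as place assimilation.
Checking the remaining alternation: /ŋ/ → [ɲ] before /ɟ/ (velar → palatal, matching palatal) — only place changes, and always toward the following segment.
Nothing changes in [ɖeɴɔmɸɪʎɪ]: there the adjacent consonants already agree in place (/m/ and /ɸ/ are both bilabial), so this form is consistent with the same rule.
Since the segment that changes precedes the conditioning segment, the assimilation is regressive.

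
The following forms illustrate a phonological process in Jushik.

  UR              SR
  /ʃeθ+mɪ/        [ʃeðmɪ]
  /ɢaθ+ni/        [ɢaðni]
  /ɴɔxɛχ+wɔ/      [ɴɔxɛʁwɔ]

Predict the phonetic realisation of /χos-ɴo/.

[χozɴo]

The data show regressive voicing assimilation: /θ/ → [ð] before /m/; /θ/ → [ð] before /n/; /χ/ → [ʁ] before /w/. In each pair only voicing changes, matching the following consonant, while place and manner stay constant.
The rule targets /s/ (voiceless alveolar fricative), which sits before the trigger /ɴ/ (voiced).
Changing only its voicing to voiced gives [z] — the voiced alveolar fricative.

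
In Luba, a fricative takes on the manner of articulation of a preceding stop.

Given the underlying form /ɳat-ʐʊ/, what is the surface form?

The rule targets /ʐ/ (voiced retroflex fricative), which sits after the trigger /t/ (stop).
Changing only its manner to stop gives [ɖ] — the voiced retroflex stop.

[ɳatɖʊ]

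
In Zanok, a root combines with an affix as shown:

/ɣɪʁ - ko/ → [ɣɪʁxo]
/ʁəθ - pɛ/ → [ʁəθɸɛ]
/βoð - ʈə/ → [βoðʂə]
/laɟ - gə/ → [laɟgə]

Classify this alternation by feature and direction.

progressive manner assimilation

The segment that alternates is /k/, which surfaces as [x] when adjacent to /ʁ/.
/k/ is a stop while /ʁ/ is a fricative; the output [x] is a fricative, matching the trigger — so the feature that spreads is manner.
Place and voice are unchanged, so the assimilation is partial, not total.
Checking the remaining alternations: /p/ → [ɸ] after /θ/ (stop → fricative, matching a fricative); /ʈ/ → [ʂ] after /ð/ (stop → fricative, matching a fricative) — only manner changes, and always toward the preceding segment.
No alternation appears in [laɟgə]: there the adjacent consonants already agree in manner (/g/ and /ɟ/ are both stops), so this form is consistent with the same rule.
The trigger is the preceding segment, so the direction is progressive (perseverative).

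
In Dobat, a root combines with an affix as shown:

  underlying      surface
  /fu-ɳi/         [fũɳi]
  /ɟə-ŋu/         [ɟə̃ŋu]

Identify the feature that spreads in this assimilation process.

nasality

The vowel /u/ surfaces as nasalised [ũ] next to the following nasal /ɳ/ — it has acquired the [+nasal] feature of its neighbour.
Likewise in the remaining data: /ə/ → [ə̃] before /ŋ/ — each time a vowel is nasalised next to a following nasal.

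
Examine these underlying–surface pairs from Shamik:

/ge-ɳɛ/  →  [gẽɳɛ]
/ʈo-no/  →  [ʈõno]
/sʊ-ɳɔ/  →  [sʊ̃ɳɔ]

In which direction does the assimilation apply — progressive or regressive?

regressive

The vowel /e/ surfaces as nasalised [ẽ] next to the following nasal /ɳ/ — it has acquired the [+nasal] feature of its neighbour.
Likewise in the remaining data: /o/ → [õ] before /n/; /ʊ/ → [ʊ̃] before /ɳ/ — each time a vowel is nasalised next to a following nasal.
Because the conditioning nasal is to the right of the vowel that changes, the process is regressive (anticipatory).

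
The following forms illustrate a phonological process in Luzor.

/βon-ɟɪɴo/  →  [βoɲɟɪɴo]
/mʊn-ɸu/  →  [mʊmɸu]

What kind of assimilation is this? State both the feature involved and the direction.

The segment that alternates is /n/, which surfaces as [ɲ] when adjacent to /ɟ/.
/n/ is alveolar while /ɟ/ is palatal; the output [ɲ] is palatal, matching the trigger — so the feature that spreads is place.
Manner and voice are unchanged, so the assimilation is partial, not total.
The other alternating form patterns the same way: /n/ → [m] before /ɸ/ (alveolar → bilabial, matching bilabial) — only place changes, and always toward the following segment.
Since the segment that changes precedes the conditioning segment, the assimilation is regressive.

regressive place assimilation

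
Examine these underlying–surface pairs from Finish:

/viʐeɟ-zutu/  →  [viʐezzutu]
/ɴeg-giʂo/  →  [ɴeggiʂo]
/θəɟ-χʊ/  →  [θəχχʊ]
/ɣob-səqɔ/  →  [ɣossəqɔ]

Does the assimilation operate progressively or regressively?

regressive

The segment that alternates is /ɟ/, which surfaces as [z] when adjacent to /z/.
The output [z] is identical to the trigger /z/ — every feature (place, manner, voicing) has been copied — so this is total assimilation.
The other forms behave the same way: /ɟ/ → [χ] before /χ/; /b/ → [s] before /s/ — in each case the output is a copy of the following consonant.
In [ɴeggiʂo] the two consonants at the boundary are already identical (/g/ + /g/), so the rule applies vacuously and nothing changes.
Since the segment that changes precedes the conditioning segment, the assimilation is regressive.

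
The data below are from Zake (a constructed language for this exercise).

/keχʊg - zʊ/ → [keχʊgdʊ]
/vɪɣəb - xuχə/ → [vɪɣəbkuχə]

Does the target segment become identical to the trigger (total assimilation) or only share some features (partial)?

Comparing underlying and surface forms, /z/ → [d] is the alternation; the neighbouring /g/ is constant.
/z/ is a fricative while /g/ is a stop; the output [d] is a stop, matching the trigger — so the feature that spreads is manner.
Place and voice are unchanged, so the assimilation is partial, not total.
Checking the remaining alternation: /x/ → [k] after /b/ (fricative → stop, matching a stop) — only manner changes, and always toward the preceding segment.

partial assimilation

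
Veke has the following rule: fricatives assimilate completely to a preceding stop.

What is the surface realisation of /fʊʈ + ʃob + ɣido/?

[fʊʈʈobbido]

/ʃ/ is the segment targeted by the rule; it sits immediately after /ʈ/, so it assimilates completely and surfaces as [ʈ].
At the second juncture, /ɣ/ likewise becomes [b] adjacent to /b/.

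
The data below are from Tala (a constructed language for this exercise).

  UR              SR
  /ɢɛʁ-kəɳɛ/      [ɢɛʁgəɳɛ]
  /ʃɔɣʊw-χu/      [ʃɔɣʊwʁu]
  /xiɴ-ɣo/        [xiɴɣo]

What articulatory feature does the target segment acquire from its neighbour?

voicing

Comparing underlying and surface forms, /k/ → [g] is the alternation; the neighbouring /ʁ/ is constant.
The change voiceless → voiced matches the voicing of the preceding /ʁ/, identifying this as voicing assimilation.
Checking the remaining alternation: /χ/ → [ʁ] after /w/ (voiceless → voiced, matching voiced) — only voicing changes, and always toward the preceding segment.
Nothing changes in [xiɴɣo]: there the adjacent consonants already agree in voicing (/ɣ/ and /ɴ/ are both voiced), so this form is consistent with the same rule.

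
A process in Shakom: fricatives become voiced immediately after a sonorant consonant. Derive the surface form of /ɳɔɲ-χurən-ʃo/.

/χ/ is a voiceless uvular fricative. The preceding trigger /ɲ/ is voiced, so /χ/ must become voiced as well.
A voiced uvular fricative is [ʁ], so the surface segment is [ʁ].
The same rule applies at the second boundary: /ʃ/ → [ʒ] next to /n/.

[ɳɔɲʁurənʒo]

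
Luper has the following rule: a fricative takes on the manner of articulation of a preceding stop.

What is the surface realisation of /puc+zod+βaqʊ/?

The rule targets /z/ (voiced alveolar fricative), which sits after the trigger /c/ (stop).
The voiced alveolar stop is [d], so /z/ → [d].
The same rule applies at the second boundary: /β/ → [b] next to /d/.

[pucdodbaqʊ]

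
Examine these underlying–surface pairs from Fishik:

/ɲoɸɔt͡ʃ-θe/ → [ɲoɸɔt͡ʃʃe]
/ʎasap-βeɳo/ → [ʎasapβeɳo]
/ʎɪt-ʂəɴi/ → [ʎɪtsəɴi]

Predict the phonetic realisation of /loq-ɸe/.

The data show progressive place assimilation: /θ/ → [ʃ] after /t͡ʃ/; /ʂ/ → [s] after /t/. In each pair only place changes, matching the preceding consonant, while manner and voice stay constant.
No alternation appears in [ʎasapβeɳo]: there the adjacent consonants already agree in place (/β/ and /p/ are both bilabial), so this form is consistent with the same rule.
The rule targets /ɸ/ (voiceless bilabial fricative), which sits after the trigger /q/ (uvular).
A voiceless uvular fricative is [χ], so the surface segment is [χ].

[loqχe]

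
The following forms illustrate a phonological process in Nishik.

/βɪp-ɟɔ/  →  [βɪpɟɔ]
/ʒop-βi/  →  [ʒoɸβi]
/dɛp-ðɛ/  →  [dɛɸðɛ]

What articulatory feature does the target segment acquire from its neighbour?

manner

The segment that alternates is /p/, which surfaces as [ɸ] when adjacent to /β/.
The change stop → fricative matches the manner of the following /β/, identifying this as manner assimilation.
The other alternating form patterns the same way: /p/ → [ɸ] before /ð/ (stop → fricative, matching a fricative) — only manner changes, and always toward the following segment.
Nothing changes in [βɪpɟɔ]: there the adjacent consonants already agree in manner (/p/ and /ɟ/ are both stops), so this form is consistent with the same rule.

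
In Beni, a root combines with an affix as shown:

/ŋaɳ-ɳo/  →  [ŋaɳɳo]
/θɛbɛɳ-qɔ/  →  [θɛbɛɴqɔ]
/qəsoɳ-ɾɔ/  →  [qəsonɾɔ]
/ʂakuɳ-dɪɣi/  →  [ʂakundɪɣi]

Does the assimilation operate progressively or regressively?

The segment that alternates is /ɳ/, which surfaces as [ɴ] when adjacent to /q/.
The change retroflex → uvular matches the place of the following /q/, identifying this as place assimilation.
The same holds elsewhere in the data: /ɳ/ → [n] before /ɾ/ (retroflex → alveolar, matching alveolar); /ɳ/ → [n] before /d/ (retroflex → alveolar, matching alveolar) — only place changes, and always toward the following segment.
No alternation appears in [ŋaɳɳo]: there the adjacent consonants already agree in place (/ɳ/ and /ɳ/ are both retroflex), so this form is consistent with the same rule.
Since the segment that changes precedes the conditioning segment, the assimilation is regressive.

regressive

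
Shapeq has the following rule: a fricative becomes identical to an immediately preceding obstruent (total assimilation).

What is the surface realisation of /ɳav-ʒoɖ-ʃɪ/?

/ʒ/ is the segment targeted by the rule; it sits immediately after /v/, so it assimilates completely and surfaces as [v].
The same rule applies at the second boundary: /ʃ/ → [ɖ] next to /ɖ/.

[ɳavvoɖɖɪ]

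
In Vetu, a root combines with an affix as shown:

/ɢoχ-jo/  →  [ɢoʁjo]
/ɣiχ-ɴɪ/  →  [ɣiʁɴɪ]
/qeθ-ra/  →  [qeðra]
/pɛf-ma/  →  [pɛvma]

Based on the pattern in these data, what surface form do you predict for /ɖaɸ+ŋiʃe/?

The data show regressive voicing assimilation: /χ/ → [ʁ] before /j/; /χ/ → [ʁ] before /ɴ/; /θ/ → [ð] before /r/; /f/ → [v] before /m/. In each pair only voicing changes, matching the following consonant, while place and manner stay constant.
/ɸ/ is a voiceless bilabial fricative. The following trigger /ŋ/ is voiced, so /ɸ/ must become voiced as well.
The voiced bilabial fricative is [β], so /ɸ/ → [β].

[ɖaβŋiʃe]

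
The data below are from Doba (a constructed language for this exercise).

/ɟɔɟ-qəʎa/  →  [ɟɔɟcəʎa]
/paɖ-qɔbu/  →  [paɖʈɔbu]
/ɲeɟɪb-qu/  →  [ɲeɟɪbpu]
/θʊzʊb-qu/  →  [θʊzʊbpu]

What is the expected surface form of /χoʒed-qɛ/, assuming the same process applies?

The data show progressive place assimilation: /q/ → [c] after /ɟ/; /q/ → [ʈ] after /ɖ/; /q/ → [p] after /b/. In each pair only place changes, matching the preceding consonant, while manner and voice stay constant.
The rule targets /q/ (voiceless uvular stop), which sits after the trigger /d/ (alveolar).
The voiceless alveolar stop is [t], so /q/ → [t].

[χoʒedtɛ]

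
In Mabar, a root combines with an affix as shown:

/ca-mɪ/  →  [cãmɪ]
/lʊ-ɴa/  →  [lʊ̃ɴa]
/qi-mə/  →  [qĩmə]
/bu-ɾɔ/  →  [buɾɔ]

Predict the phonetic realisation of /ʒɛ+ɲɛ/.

The data show regressive nasality assimilation (vowel nasalisation): /a/ → [ã] before /m/; /ʊ/ → [ʊ̃] before /ɴ/; /i/ → [ĩ] before /m/ — a vowel is nasalised by an immediately following nasal consonant.
No change occurs in [buɾɔ] because the vowel at the boundary is adjacent to an oral consonant, not a nasal (/u/ next to /ɾ/).
/ɛ/ sits next to the nasal /ɲ/ and is therefore nasalised to [ɛ̃].

[ʒɛ̃ɲɛ]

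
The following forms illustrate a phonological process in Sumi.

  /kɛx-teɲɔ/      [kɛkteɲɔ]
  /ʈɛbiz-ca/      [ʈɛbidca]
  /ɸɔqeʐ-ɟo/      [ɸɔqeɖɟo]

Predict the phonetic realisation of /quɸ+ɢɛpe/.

[qupɢɛpe]

The data show regressive manner assimilation: /x/ → [k] before /t/; /z/ → [d] before /c/; /ʐ/ → [ɖ] before /ɟ/. In each pair only manner changes, matching the following consonant, while place and voice stay constant.
/ɸ/ is a voiceless bilabial fricative. The following trigger /ɢ/ is a stop, so /ɸ/ must become a stop as well.
A voiceless bilabial stop is [p], so the surface segment is [p].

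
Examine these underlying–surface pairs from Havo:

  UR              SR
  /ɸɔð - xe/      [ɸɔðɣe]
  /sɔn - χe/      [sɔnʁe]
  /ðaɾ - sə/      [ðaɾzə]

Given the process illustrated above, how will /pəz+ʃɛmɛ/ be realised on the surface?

[pəzʒɛmɛ]

The data show progressive voicing assimilation: /x/ → [ɣ] after /ð/; /χ/ → [ʁ] after /n/; /s/ → [z] after /ɾ/. In each pair only voicing changes, matching the preceding consonant, while place and manner stay constant.
The rule targets /ʃ/ (voiceless postalveolar fricative), which sits after the trigger /z/ (voiced).
The voiced postalveolar fricative is [ʒ], so /ʃ/ → [ʒ].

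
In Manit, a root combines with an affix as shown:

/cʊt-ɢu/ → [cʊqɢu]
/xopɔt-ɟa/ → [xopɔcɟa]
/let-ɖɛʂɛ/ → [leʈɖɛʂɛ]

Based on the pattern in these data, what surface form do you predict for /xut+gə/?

The data show regressive place assimilation: /t/ → [q] before /ɢ/; /t/ → [c] before /ɟ/; /t/ → [ʈ] before /ɖ/. In each pair only place changes, matching the following consonant, while manner and voice stay constant.
/t/ is a voiceless alveolar stop. The following trigger /g/ is velar, so /t/ must become velar as well.
The voiceless velar stop is [k], so /t/ → [k].

[xukgə]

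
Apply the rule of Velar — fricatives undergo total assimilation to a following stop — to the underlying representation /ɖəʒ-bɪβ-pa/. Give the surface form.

/ʒ/ is the segment targeted by the rule; it sits immediately before /b/, so it assimilates completely and surfaces as [b].
At the second juncture, /β/ likewise becomes [p] adjacent to /p/.

[ɖəbbɪppa]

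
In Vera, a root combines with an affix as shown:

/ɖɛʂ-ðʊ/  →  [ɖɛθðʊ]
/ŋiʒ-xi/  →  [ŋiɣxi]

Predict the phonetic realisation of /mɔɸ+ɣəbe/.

The data show regressive place assimilation: /ʂ/ → [θ] before /ð/; /ʒ/ → [ɣ] before /x/. In each pair only place changes, matching the following consonant, while manner and voice stay constant.
/ɸ/ is a voiceless bilabial fricative. The following trigger /ɣ/ is velar, so /ɸ/ must become velar as well.
A voiceless velar fricative is [x], so the surface segment is [x].

[mɔxɣəbe]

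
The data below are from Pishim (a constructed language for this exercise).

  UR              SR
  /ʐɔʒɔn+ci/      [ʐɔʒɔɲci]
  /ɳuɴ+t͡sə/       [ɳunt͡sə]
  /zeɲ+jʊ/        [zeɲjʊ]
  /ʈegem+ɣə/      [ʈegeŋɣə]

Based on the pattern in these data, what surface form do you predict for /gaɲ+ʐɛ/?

The data show regressive place assimilation: /n/ → [ɲ] before /c/; /ɴ/ → [n] before /t͡s/; /m/ → [ŋ] before /ɣ/. In each pair only place changes, matching the following consonant, while manner and voice stay constant.
No alternation appears in [zeɲjʊ]: there the adjacent consonants already agree in place (/ɲ/ and /j/ are both palatal), so this form is consistent with the same rule.
The rule targets /ɲ/ (voiced palatal nasal), which sits before the trigger /ʐ/ (retroflex).
A voiced retroflex nasal is [ɳ], so the surface segment is [ɳ].

[gaɳʐɛ]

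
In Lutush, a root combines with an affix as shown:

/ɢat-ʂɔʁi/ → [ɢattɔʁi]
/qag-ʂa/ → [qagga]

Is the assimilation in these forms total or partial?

Comparing underlying and surface forms, /ʂ/ → [t] is the alternation; the neighbouring /t/ is constant.
The output [t] is identical to the trigger /t/ — every feature (place, manner, voicing) has been copied — so this is total assimilation.
The other form behaves the same way: /ʂ/ → [g] after /g/ — in each case the output is a copy of the preceding consonant.

total assimilation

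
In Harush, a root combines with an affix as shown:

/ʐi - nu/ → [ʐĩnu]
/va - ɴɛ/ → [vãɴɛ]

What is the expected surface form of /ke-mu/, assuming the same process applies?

The data show regressive nasality assimilation (vowel nasalisation): /i/ → [ĩ] before /n/; /a/ → [ã] before /ɴ/ — a vowel is nasalised by an immediately following nasal consonant.
The vowel /e/ is adjacent to the following nasal /m/, so it acquires [+nasal] and surfaces as [ẽ].

[kẽmu]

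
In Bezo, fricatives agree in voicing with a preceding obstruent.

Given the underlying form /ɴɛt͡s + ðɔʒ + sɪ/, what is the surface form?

[ɴɛt͡sθɔʒzɪ]

/ð/ is a voiced dental fricative. The preceding trigger /t͡s/ is voiceless, so /ð/ must become voiceless as well.
A voiceless dental fricative is [θ], so the surface segment is [θ].
At the second juncture, /s/ likewise becomes [z] adjacent to /ʒ/.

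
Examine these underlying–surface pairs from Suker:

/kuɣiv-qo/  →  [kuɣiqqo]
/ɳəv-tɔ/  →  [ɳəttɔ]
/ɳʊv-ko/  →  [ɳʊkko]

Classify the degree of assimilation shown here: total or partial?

Underlying /v/ is realised as [q] next to /q/; /q/ itself does not change.
The output [q] is identical to the trigger /q/ — every feature (place, manner, voicing) has been copied — so this is total assimilation.
The other forms behave the same way: /v/ → [t] before /t/; /v/ → [k] before /k/ — in each case the output is a copy of the following consonant.

total assimilation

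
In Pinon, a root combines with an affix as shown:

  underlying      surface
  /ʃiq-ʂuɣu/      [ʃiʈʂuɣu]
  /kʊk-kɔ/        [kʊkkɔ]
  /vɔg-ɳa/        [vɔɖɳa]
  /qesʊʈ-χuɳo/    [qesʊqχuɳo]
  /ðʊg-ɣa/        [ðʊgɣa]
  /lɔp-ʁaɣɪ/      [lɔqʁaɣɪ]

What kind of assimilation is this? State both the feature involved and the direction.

regressive place assimilation

Comparing underlying and surface forms, /q/ → [ʈ] is the alternation; the neighbouring /ʂ/ is constant.
/q/ is uvular while /ʂ/ is retroflex; the output [ʈ] is retroflex, matching the trigger — so the feature that spreads is place.
Manner and voice are unchanged, so the assimilation is partial, not total.
The other alternating forms pattern the same way: /g/ → [ɖ] before /ɳ/ (velar → retroflex, matching retroflex); /ʈ/ → [q] before /χ/ (retroflex → uvular, matching uvular); /p/ → [q] before /ʁ/ (bilabial → uvular, matching uvular) — only place changes, and always toward the following segment.
No alternation appears in [kʊkkɔ], [ðʊgɣa]: there the adjacent consonants already agree in place (/k/ and /k/ are both velar; /g/ and /ɣ/ are both velar), so these forms are consistent with the same rule.
The trigger is the following segment, so the direction is regressive (anticipatory).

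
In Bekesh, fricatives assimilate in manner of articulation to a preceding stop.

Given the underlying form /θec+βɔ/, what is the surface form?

The rule targets /β/ (voiced bilabial fricative), which sits after the trigger /c/ (stop).
Changing only its manner to stop gives [b] — the voiced bilabial stop.

[θecbɔ]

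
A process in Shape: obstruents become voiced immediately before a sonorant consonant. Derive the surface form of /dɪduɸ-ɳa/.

[dɪduβɳa]

/ɸ/ is a voiceless bilabial fricative. The following trigger /ɳ/ is voiced, so /ɸ/ must become voiced as well.
A voiced bilabial fricative is [β], so the surface segment is [β].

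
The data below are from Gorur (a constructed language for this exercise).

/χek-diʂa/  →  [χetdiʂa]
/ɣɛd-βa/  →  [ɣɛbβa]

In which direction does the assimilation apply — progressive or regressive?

Comparing underlying and surface forms, /k/ → [t] is the alternation; the neighbouring /d/ is constant.
/k/ is velar while /d/ is alveolar; the output [t] is alveolar, matching the trigger — so the feature that spreads is place.
The other alternating form patterns the same way: /d/ → [b] before /β/ (alveolar → bilabial, matching bilabial) — only place changes, and always toward the following segment.
The trigger is the following segment, so the direction is regressive (anticipatory).

regressive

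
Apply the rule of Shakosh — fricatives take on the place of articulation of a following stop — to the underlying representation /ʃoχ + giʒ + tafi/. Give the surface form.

[ʃoxgiztafi]

The rule targets /χ/ (voiceless uvular fricative), which sits before the trigger /g/ (velar).
Changing only its place to velar gives [x] — the voiceless velar fricative.
At the second juncture, /ʒ/ likewise becomes [z] adjacent to /t/.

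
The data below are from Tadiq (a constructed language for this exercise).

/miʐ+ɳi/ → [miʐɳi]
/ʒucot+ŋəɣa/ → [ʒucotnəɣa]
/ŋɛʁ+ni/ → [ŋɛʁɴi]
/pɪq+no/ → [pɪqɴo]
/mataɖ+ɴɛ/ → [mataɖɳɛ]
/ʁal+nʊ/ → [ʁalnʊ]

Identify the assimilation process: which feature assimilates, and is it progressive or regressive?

progressive place assimilation

The segment that alternates is /ŋ/, which surfaces as [n] when adjacent to /t/.
/ŋ/ is velar while /t/ is alveolar; the output [n] is alveolar, matching the trigger — so the feature that spreads is place.
Manner and voice are unchanged, so the assimilation is partial, not total.
Checking the remaining alternations: /n/ → [ɴ] after /ʁ/ (alveolar → uvular, matching uvular); /n/ → [ɴ] after /q/ (alveolar → uvular, matching uvular); /ɴ/ → [ɳ] after /ɖ/ (uvular → retroflex, matching retroflex) — only place changes, and always toward the preceding segment.
No alternation appears in [miʐɳi], [ʁalnʊ]: there the adjacent consonants already agree in place (/ɳ/ and /ʐ/ are both retroflex; /n/ and /l/ are both alveolar), so these forms are consistent with the same rule.
The trigger is the preceding segment, so the direction is progressive (perseverative).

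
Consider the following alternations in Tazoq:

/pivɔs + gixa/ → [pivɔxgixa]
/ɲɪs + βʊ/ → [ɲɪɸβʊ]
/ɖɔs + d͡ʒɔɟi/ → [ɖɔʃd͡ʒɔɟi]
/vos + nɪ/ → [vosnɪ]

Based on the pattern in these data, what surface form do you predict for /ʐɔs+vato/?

The data show regressive place assimilation: /s/ → [x] before /g/; /s/ → [ɸ] before /β/; /s/ → [ʃ] before /d͡ʒ/. In each pair only place changes, matching the following consonant, while manner and voice stay constant.
Nothing changes in [vosnɪ]: there the adjacent consonants already agree in place (/s/ and /n/ are both alveolar), so this form is consistent with the same rule.
The rule targets /s/ (voiceless alveolar fricative), which sits before the trigger /v/ (labiodental).
Changing only its place to labiodental gives [f] — the voiceless labiodental fricative.

[ʐɔfvato]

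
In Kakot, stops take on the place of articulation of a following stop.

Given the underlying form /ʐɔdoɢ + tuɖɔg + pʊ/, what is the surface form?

/ɢ/ is a voiced uvular stop. The following trigger /t/ is alveolar, so /ɢ/ must become alveolar as well.
A voiced alveolar stop is [d], so the surface segment is [d].
The same rule applies at the second boundary: /g/ → [b] next to /p/.

[ʐɔdodtuɖɔbpʊ]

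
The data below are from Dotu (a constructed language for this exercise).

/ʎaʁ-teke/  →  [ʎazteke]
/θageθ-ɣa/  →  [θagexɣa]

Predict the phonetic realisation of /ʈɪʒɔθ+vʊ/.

The data show regressive place assimilation: /ʁ/ → [z] before /t/; /θ/ → [x] before /ɣ/. In each pair only place changes, matching the following consonant, while manner and voice stay constant.
/θ/ is a voiceless dental fricative. The following trigger /v/ is labiodental, so /θ/ must become labiodental as well.
Changing only its place to labiodental gives [f] — the voiceless labiodental fricative.

[ʈɪʒɔfvʊ]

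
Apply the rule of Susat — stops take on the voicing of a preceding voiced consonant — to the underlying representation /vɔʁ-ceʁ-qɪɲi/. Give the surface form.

[vɔʁɟeʁɢɪɲi]

The rule targets /c/ (voiceless palatal stop), which sits after the trigger /ʁ/ (voiced).
Changing only its voicing to voiced gives [ɟ] — the voiced palatal stop.
At the second juncture, /q/ likewise becomes [ɢ] adjacent to /ʁ/.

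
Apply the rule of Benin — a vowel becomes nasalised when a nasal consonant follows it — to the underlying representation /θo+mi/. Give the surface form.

[θõmi]

The vowel /o/ is adjacent to the following nasal /m/, so it acquires [+nasal] and surfaces as [õ].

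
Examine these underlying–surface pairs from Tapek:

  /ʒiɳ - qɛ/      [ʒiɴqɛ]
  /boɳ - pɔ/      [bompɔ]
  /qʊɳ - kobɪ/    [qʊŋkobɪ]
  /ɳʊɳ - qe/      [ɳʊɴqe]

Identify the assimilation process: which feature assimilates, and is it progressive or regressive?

The segment that alternates is /ɳ/, which surfaces as [ɴ] when adjacent to /q/.
/ɳ/ is retroflex while /q/ is uvular; the output [ɴ] is uvular, matching the trigger — so the feature that spreads is place.
Manner and voice are unchanged, so the assimilation is partial, not total.
Checking the remaining alternations: /ɳ/ → [m] before /p/ (retroflex → bilabial, matching bilabial); /ɳ/ → [ŋ] before /k/ (retroflex → velar, matching velar) — only place changes, and always toward the following segment.
The trigger is the following segment, so the direction is regressive (anticipatory).

regressive place assimilation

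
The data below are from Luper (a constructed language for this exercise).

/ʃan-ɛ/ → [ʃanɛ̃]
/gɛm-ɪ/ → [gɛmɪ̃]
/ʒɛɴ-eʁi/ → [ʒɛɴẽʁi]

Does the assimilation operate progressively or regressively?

progressive

The vowel /ɛ/ surfaces as nasalised [ɛ̃] next to the preceding nasal /n/ — it has acquired the [+nasal] feature of its neighbour.
Likewise in the remaining data: /ɪ/ → [ɪ̃] after /m/; /e/ → [ẽ] after /ɴ/ — each time a vowel is nasalised next to a preceding nasal.
Because the conditioning nasal is to the left of the vowel that changes, the process is progressive (perseverative).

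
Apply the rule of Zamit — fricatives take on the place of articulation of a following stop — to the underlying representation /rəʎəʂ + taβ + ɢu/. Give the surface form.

The rule targets /ʂ/ (voiceless retroflex fricative), which sits before the trigger /t/ (alveolar).
A voiceless alveolar fricative is [s], so the surface segment is [s].
At the second juncture, /β/ likewise becomes [ʁ] adjacent to /ɢ/.

[rəʎəstaʁɢu]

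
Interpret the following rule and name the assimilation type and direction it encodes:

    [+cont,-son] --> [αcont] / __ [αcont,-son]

The rule copies [cont] (continuancy) from the environment onto the target fricatives; since [±cont] encodes the stop/fricative manner contrast, the assimilating dimension is manner.
Since the environment is written after the underscore, the trigger follows the target; the direction is regressive.

regressive manner assimilation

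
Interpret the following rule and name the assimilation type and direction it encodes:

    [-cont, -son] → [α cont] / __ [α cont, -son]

The rule copies [cont] (continuancy) from the environment onto the target stops; since [±cont] encodes the stop/fricative manner contrast, the assimilating dimension is manner.
Since the environment is written after the underscore, the trigger follows the target; the direction is regressive.

regressive manner assimilation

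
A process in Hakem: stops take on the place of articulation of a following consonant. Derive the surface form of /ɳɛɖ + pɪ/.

[ɳɛbpɪ]

/ɖ/ is a voiced retroflex stop. The following trigger /p/ is bilabial, so /ɖ/ must become bilabial as well.
Changing only its place to bilabial gives [b] — the voiced bilabial stop.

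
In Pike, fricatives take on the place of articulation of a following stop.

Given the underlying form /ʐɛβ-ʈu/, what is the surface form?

/β/ is a voiced bilabial fricative. The following trigger /ʈ/ is retroflex, so /β/ must become retroflex as well.
The voiced retroflex fricative is [ʐ], so /β/ → [ʐ].

[ʐɛʐʈu]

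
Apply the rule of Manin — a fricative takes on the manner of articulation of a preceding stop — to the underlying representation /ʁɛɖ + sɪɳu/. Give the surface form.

/s/ is a voiceless alveolar fricative. The preceding trigger /ɖ/ is a stop, so /s/ must become a stop as well.
The voiceless alveolar stop is [t], so /s/ → [t].

[ʁɛɖtɪɳu]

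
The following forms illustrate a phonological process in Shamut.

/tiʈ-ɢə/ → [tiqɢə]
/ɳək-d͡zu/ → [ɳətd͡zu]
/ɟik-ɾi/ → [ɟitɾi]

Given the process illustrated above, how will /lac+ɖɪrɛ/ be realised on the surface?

[laʈɖɪrɛ]

The data show regressive place assimilation: /ʈ/ → [q] before /ɢ/; /k/ → [t] before /d͡z/; /k/ → [t] before /ɾ/. In each pair only place changes, matching the following consonant, while manner and voice stay constant.
The rule targets /c/ (voiceless palatal stop), which sits before the trigger /ɖ/ (retroflex).
The voiceless retroflex stop is [ʈ], so /c/ → [ʈ].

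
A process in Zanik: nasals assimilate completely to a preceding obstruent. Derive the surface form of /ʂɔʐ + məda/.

[ʂɔʐʐəda]

/m/ is the segment targeted by the rule; it sits immediately after /ʐ/, so it assimilates completely and surfaces as [ʐ].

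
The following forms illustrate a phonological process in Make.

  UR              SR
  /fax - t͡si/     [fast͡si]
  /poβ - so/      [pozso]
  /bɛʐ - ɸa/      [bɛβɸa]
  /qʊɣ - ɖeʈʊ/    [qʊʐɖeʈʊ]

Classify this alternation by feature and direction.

regressive place assimilation

Underlying /x/ is realised as [s] next to /t͡s/; /t͡s/ itself does not change.
/x/ is velar while /t͡s/ is alveolar; the output [s] is alveolar, matching the trigger — so the feature that spreads is place.
Manner and voice are unchanged, so the assimilation is partial, not total.
Checking the remaining alternations: /β/ → [z] before /s/ (bilabial → alveolar, matching alveolar); /ʐ/ → [β] before /ɸ/ (retroflex → bilabial, matching bilabial); /ɣ/ → [ʐ] before /ɖ/ (velar → retroflex, matching retroflex) — only place changes, and always toward the following segment.
Since the segment that changes precedes the conditioning segment, the assimilation is regressive.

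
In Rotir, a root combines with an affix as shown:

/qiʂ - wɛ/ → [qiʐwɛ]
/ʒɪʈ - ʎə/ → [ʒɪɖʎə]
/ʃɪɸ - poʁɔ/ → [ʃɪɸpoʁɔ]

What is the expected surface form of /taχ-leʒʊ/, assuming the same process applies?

[taʁleʒʊ]

The data show regressive voicing assimilation: /ʂ/ → [ʐ] before /w/; /ʈ/ → [ɖ] before /ʎ/. In each pair only voicing changes, matching the following consonant, while place and manner stay constant.
Nothing changes in [ʃɪɸpoʁɔ]: there the adjacent consonants already agree in voicing (/ɸ/ and /p/ are both voiceless), so this form is consistent with the same rule.
/χ/ is a voiceless uvular fricative. The following trigger /l/ is voiced, so /χ/ must become voiced as well.
The voiced uvular fricative is [ʁ], so /χ/ → [ʁ].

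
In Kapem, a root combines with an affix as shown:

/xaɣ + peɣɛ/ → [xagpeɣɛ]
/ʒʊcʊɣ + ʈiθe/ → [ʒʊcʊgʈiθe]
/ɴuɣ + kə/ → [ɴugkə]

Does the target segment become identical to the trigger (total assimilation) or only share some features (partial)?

The segment that alternates is /ɣ/, which surfaces as [g] when adjacent to /p/.
The change fricative → stop matches the manner of the following /p/, identifying this as manner assimilation.
Place and voice are unchanged, so the assimilation is partial, not total.
The other alternating forms pattern the same way: /ɣ/ → [g] before /ʈ/ (fricative → stop, matching a stop); /ɣ/ → [g] before /k/ (fricative → stop, matching a stop) — only manner changes, and always toward the following segment.

partial assimilation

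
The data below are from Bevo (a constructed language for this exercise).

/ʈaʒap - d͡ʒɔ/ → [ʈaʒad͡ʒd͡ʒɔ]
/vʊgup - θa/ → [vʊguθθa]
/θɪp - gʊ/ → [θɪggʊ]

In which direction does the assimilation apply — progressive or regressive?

Comparing underlying and surface forms, /p/ → [d͡ʒ] is the alternation; the neighbouring /d͡ʒ/ is constant.
The output [d͡ʒ] is identical to the trigger /d͡ʒ/ — every feature (place, manner, voicing) has been copied — so this is total assimilation.
The other forms behave the same way: /p/ → [θ] before /θ/; /p/ → [g] before /g/ — in each case the output is a copy of the following consonant.
Since the segment that changes precedes the conditioning segment, the assimilation is regressive.

regressive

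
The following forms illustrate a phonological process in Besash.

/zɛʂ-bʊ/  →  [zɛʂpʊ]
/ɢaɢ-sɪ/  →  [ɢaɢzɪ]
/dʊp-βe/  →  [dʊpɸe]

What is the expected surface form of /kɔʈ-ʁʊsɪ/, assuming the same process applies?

[kɔʈχʊsɪ]

The data show progressive voicing assimilation: /b/ → [p] after /ʂ/; /s/ → [z] after /ɢ/; /β/ → [ɸ] after /p/. In each pair only voicing changes, matching the preceding consonant, while place and manner stay constant.
The rule targets /ʁ/ (voiced uvular fricative), which sits after the trigger /ʈ/ (voiceless).
A voiceless uvular fricative is [χ], so the surface segment is [χ].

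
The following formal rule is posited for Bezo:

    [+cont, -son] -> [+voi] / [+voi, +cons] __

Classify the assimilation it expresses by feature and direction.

progressive voicing assimilation

The structural change is [+voi], and the conditioning segment [+voi, +cons] (a voiced consonant) is itself voiced, so the target comes to share the voicing of its neighbour — voicing assimilation.
The conditioning segment sits to the left of the focus bar, meaning the trigger precedes the segment that changes — progressive assimilation.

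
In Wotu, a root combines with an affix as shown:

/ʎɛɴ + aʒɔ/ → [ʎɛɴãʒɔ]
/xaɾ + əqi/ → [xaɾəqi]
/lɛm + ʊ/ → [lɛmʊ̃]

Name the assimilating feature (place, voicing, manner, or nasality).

nasality

The vowel /a/ surfaces as nasalised [ã] next to the preceding nasal /ɴ/ — it has acquired the [+nasal] feature of its neighbour.
The other form shows the same pattern: /ʊ/ → [ʊ̃] after /m/ — each time a vowel is nasalised next to a preceding nasal.
No change occurs in [xaɾəqi] because the vowel at the boundary is adjacent to an oral consonant, not a nasal (/ə/ next to /ɾ/).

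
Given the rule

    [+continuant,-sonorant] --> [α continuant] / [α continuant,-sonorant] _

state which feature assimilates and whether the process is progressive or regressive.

The rule copies [continuant] (continuancy) from the environment onto the target fricatives; since [±continuant] encodes the stop/fricative manner contrast, the assimilating dimension is manner.
Since the environment is written before the underscore, the trigger precedes the target; the direction is progressive.

progressive manner assimilation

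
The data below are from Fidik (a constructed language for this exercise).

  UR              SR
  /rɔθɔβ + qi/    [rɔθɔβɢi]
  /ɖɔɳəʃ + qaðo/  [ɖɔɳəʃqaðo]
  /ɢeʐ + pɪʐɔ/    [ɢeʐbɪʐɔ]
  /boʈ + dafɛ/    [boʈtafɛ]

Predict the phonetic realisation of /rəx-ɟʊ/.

The data show progressive voicing assimilation: /q/ → [ɢ] after /β/; /p/ → [b] after /ʐ/; /d/ → [t] after /ʈ/. In each pair only voicing changes, matching the preceding consonant, while place and manner stay constant.
No alternation appears in [ɖɔɳəʃqaðo]: there the adjacent consonants already agree in voicing (/q/ and /ʃ/ are both voiceless), so this form is consistent with the same rule.
The rule targets /ɟ/ (voiced palatal stop), which sits after the trigger /x/ (voiceless).
Changing only its voicing to voiceless gives [c] — the voiceless palatal stop.

[rəxcʊ]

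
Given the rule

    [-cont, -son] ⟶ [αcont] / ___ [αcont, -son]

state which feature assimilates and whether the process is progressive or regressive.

regressive manner assimilation

The shared variable α links the value of [cont] on the target to that of the neighbouring obstruent. [cont] distinguishes stops from fricatives — a manner-of-articulation feature — so this is manner assimilation.
The conditioning segment sits to the right of the focus bar, meaning the trigger follows the segment that changes — regressive assimilation.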